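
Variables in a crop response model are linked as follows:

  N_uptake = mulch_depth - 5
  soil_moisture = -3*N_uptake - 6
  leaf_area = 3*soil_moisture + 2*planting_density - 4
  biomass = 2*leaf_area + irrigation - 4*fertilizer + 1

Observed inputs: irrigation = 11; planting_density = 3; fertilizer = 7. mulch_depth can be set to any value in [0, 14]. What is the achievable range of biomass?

-210 to 42

Substituting into the soil_moisture equation gives soil_moisture = -3*mulch_depth + 9.
So leaf_area = -9*mulch_depth + 29.
This gives biomass = -18*mulch_depth + 42.
Linear in mulch_depth, so extremes are at the endpoints: mulch_depth = 0 gives biomass = 42; mulch_depth = 14 gives biomass = -210.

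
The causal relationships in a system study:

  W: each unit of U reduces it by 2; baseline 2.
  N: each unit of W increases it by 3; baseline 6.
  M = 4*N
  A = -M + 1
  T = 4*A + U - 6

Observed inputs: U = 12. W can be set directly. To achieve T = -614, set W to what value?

W = 11

Intervening on W fixes its value directly, overriding its dependence on U.
Substituting into the M equation gives M = 12*W + 24.
Substituting into the A equation gives A = -12*W - 23.
Substituting into the T equation gives T = -48*W - 86.
Solve -48*W - 86 = -614: W = (-614 + 86) / -48 = 11.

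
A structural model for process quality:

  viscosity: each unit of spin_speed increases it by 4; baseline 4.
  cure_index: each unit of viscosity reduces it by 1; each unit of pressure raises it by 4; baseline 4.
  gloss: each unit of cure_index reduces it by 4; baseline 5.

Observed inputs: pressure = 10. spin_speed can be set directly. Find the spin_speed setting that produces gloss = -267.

Substituting into the cure_index equation gives cure_index = -4*spin_speed + 40.
This gives gloss = 16*spin_speed - 155.
Solve 16*spin_speed - 155 = -267: spin_speed = (-267 + 155) / 16 = -7.

spin_speed = -7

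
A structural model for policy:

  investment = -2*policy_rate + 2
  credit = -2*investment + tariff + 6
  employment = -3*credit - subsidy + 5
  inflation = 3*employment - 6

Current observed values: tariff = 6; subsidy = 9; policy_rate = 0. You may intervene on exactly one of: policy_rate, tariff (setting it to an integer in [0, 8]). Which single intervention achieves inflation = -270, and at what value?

set policy_rate = 5

Intervening on policy_rate: with other inputs at their observed values, inflation = -36*policy_rate - 90. Solving for -270 gives policy_rate = 5, within [0, 8].
Intervening on tariff: inflation = -9*tariff - 36. Reaching -270 requires tariff = 26, outside [0, 8].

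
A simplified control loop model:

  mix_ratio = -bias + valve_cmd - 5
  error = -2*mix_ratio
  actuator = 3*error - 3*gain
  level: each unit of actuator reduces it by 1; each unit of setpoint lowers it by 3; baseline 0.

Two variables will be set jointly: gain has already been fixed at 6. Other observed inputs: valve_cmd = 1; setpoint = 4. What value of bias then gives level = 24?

bias = -7

With gain held at 6:
Substituting into the mix_ratio equation gives mix_ratio = -bias - 4.
Substituting into the error equation gives error = 2*bias + 8.
This gives actuator = 6*bias + 6.
level becomes -6*bias - 18.
Solve -6*bias - 18 = 24: bias = (24 + 18) / -6 = -7.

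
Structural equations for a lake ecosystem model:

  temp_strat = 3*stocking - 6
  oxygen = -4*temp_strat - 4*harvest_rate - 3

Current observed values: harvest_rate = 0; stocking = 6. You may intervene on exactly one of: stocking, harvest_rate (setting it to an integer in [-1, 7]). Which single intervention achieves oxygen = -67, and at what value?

set harvest_rate = 4

Intervening on stocking: oxygen = -12*stocking + 21. Reaching -67 requires stocking = 22/3, not an integer.
Intervening on harvest_rate: with other inputs at their observed values, oxygen = -4*harvest_rate - 51. Solving for -67 gives harvest_rate = 4, within [-1, 7].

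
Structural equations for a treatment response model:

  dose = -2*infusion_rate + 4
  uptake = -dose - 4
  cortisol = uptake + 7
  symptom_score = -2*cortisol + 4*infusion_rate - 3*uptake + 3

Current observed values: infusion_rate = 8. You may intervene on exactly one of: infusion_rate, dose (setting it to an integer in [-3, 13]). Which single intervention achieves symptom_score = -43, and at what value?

Intervening on infusion_rate: with other inputs at their observed values, symptom_score = -6*infusion_rate + 29. Solving for -43 gives infusion_rate = 12, within [-3, 13].
Intervening on dose: symptom_score = 5*dose + 41. Reaching -43 requires dose = -84/5, not an integer.

set infusion_rate = 12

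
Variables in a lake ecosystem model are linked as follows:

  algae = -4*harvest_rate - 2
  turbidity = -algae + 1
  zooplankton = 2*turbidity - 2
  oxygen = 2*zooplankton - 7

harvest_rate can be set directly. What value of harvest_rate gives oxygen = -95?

Substituting into the turbidity equation gives turbidity = 4*harvest_rate + 3.
zooplankton becomes 8*harvest_rate + 4.
This gives oxygen = 16*harvest_rate + 1.
Solve 16*harvest_rate + 1 = -95: harvest_rate = (-95 - 1) / 16 = -6.

harvest_rate = -6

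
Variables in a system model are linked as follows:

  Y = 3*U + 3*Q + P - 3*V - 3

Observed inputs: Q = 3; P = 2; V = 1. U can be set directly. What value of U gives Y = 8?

Substituting into the Y equation gives Y = 3*U + 5.
Solve 3*U + 5 = 8: U = (8 - 5) / 3 = 1.

U = 1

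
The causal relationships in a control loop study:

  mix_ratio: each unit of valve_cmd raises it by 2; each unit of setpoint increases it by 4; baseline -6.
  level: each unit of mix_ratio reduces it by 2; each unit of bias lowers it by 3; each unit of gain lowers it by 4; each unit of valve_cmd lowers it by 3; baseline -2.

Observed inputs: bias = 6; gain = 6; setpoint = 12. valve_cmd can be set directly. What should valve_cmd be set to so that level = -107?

valve_cmd = -3

Substituting into the mix_ratio equation gives mix_ratio = 2*valve_cmd + 42.
Substituting into the level equation gives level = -7*valve_cmd - 128.
Solve -7*valve_cmd - 128 = -107: valve_cmd = (-107 + 128) / -7 = -3.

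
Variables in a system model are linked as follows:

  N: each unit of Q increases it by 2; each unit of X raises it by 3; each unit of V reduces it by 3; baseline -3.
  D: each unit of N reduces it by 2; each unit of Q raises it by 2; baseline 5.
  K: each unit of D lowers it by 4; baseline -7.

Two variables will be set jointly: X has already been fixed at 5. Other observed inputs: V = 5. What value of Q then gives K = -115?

With X held at 5:
Substituting into the N equation gives N = 2*Q - 3.
Substituting into the D equation gives D = -2*Q + 11.
Substituting into the K equation gives K = 8*Q - 51.
Solve 8*Q - 51 = -115: Q = (-115 + 51) / 8 = -8.

Q = -8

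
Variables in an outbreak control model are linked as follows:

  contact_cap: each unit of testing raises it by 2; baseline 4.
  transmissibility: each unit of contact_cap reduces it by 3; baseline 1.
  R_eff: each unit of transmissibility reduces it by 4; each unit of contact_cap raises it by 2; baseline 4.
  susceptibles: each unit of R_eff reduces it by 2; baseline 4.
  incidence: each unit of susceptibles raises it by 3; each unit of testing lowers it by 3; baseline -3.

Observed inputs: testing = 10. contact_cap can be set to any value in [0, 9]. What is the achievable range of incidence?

Intervening on contact_cap fixes its value directly, overriding its dependence on testing.
Substituting into the R_eff equation gives R_eff = 14*contact_cap.
Substituting into the susceptibles equation gives susceptibles = -28*contact_cap + 4.
Substituting into the incidence equation gives incidence = -84*contact_cap - 21.
Linear in contact_cap, so extremes are at the endpoints: contact_cap = 0 gives incidence = -21; contact_cap = 9 gives incidence = -777.

-777 to -21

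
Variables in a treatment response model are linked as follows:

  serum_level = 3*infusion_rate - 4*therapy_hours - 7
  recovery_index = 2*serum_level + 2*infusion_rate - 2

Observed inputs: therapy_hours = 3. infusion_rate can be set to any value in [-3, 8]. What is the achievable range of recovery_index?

Substituting into the serum_level equation gives serum_level = 3*infusion_rate - 19.
recovery_index becomes 8*infusion_rate - 40.
Linear in infusion_rate, so extremes are at the endpoints: infusion_rate = -3 gives recovery_index = -64; infusion_rate = 8 gives recovery_index = 24.

-64 to 24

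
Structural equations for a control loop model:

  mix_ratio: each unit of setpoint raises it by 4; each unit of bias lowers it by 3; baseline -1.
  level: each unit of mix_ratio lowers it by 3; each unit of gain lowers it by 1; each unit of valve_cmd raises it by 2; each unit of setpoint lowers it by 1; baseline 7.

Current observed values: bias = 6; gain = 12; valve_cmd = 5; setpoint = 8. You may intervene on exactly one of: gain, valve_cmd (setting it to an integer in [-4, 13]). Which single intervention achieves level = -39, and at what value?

Intervening on gain: with other inputs at their observed values, level = -gain - 30. Solving for -39 gives gain = 9, within [-4, 13].
Intervening on valve_cmd: level = 2*valve_cmd - 52. Reaching -39 requires valve_cmd = 13/2, not an integer.

set gain = 9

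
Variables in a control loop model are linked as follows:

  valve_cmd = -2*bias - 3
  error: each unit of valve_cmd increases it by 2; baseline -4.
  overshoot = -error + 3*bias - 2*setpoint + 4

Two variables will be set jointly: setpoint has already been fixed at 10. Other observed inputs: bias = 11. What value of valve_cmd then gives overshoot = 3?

valve_cmd = 9

With setpoint held at 10:
Intervening on valve_cmd fixes its value directly, overriding its dependence on bias.
Substituting into the overshoot equation gives overshoot = -2*valve_cmd + 21.
Solve -2*valve_cmd + 21 = 3: valve_cmd = (3 - 21) / -2 = 9.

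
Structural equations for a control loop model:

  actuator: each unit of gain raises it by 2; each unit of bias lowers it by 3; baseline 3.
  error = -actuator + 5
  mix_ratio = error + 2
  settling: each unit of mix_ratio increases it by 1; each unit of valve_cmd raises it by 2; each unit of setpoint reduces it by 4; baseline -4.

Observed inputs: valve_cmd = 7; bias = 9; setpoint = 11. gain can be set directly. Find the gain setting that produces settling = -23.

Substituting into the actuator equation gives actuator = 2*gain - 24.
error becomes -2*gain + 29.
Substituting into the mix_ratio equation gives mix_ratio = -2*gain + 31.
This gives settling = -2*gain - 3.
Solve -2*gain - 3 = -23: gain = (-23 + 3) / -2 = 10.

gain = 10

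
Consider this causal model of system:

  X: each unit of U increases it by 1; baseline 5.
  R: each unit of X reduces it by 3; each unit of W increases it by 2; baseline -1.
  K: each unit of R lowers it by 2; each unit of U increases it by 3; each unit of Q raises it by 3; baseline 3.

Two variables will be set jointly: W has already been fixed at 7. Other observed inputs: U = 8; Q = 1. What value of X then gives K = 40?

With W held at 7:
Intervening on X fixes its value directly, overriding its dependence on U.
Substituting into the R equation gives R = -3*X + 13.
This gives K = 6*X + 4.
Solve 6*X + 4 = 40: X = (40 - 4) / 6 = 6.

X = 6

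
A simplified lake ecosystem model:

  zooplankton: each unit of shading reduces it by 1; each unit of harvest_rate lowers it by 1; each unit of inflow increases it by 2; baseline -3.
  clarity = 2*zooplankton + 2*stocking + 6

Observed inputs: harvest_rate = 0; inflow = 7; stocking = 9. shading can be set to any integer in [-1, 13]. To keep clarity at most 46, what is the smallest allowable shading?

shading = 0

Substituting into the zooplankton equation gives zooplankton = -shading + 11.
Substituting into the clarity equation gives clarity = -2*shading + 46.
Require -2*shading + 46 ≤ 46, so shading ≥ 0.
The smallest integer in [-1, 13] satisfying this is 0.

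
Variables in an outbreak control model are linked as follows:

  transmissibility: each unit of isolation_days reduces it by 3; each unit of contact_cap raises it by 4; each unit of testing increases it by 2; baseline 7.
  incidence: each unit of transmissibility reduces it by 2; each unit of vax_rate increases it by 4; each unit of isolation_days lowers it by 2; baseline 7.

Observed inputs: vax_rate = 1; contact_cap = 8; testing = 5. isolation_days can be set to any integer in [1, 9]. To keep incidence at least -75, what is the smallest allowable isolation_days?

isolation_days = 3

Substituting into the transmissibility equation gives transmissibility = -3*isolation_days + 49.
This gives incidence = 4*isolation_days - 87.
Require 4*isolation_days - 87 ≥ -75, so isolation_days ≥ 3.
The smallest integer in [1, 9] satisfying this is 3.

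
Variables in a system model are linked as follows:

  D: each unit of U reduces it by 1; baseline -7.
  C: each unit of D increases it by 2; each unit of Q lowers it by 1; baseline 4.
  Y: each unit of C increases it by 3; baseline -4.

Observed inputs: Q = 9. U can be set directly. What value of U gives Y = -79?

Substituting into the C equation gives C = -2*U - 19.
Substituting into the Y equation gives Y = -6*U - 61.
Solve -6*U - 61 = -79: U = (-79 + 61) / -6 = 3.

U = 3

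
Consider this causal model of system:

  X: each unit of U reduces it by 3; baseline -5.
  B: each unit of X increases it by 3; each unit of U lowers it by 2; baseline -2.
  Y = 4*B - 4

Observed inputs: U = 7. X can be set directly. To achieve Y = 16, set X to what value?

Intervening on X fixes its value directly, overriding its dependence on U.
Substituting into the B equation gives B = 3*X - 16.
Substituting into the Y equation gives Y = 12*X - 68.
Solve 12*X - 68 = 16: X = (16 + 68) / 12 = 7.

X = 7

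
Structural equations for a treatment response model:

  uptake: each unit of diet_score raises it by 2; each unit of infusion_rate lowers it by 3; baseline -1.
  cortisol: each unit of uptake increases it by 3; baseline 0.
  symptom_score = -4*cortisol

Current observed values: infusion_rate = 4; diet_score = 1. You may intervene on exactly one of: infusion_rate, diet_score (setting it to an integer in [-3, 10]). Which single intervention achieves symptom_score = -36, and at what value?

Intervening on infusion_rate: symptom_score = 36*infusion_rate - 12. Reaching -36 requires infusion_rate = -2/3, not an integer.
Intervening on diet_score: with other inputs at their observed values, symptom_score = -24*diet_score + 156. Solving for -36 gives diet_score = 8, within [-3, 10].

set diet_score = 8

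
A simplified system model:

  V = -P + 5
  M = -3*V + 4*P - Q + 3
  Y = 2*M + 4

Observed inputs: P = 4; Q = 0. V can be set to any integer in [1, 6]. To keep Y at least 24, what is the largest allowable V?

Intervening on V fixes its value directly, overriding its dependence on P.
Substituting into the M equation gives M = -3*V + 19.
This gives Y = -6*V + 42.
Require -6*V + 42 ≥ 24, so V ≤ 3.
The largest integer in [1, 6] satisfying this is 3.

V = 3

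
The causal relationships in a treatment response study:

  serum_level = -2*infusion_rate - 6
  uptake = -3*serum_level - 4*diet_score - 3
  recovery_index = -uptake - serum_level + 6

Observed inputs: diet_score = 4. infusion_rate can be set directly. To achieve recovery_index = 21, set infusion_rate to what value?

Substituting into the uptake equation gives uptake = 6*infusion_rate - 1.
This gives recovery_index = -4*infusion_rate + 13.
Solve -4*infusion_rate + 13 = 21: infusion_rate = (21 - 13) / -4 = -2.

infusion_rate = -2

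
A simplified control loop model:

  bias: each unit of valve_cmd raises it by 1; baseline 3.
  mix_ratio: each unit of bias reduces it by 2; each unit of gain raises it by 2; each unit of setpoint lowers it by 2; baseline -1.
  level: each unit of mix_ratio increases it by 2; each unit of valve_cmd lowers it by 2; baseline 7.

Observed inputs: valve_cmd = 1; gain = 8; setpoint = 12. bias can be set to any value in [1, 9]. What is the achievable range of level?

Intervening on bias fixes its value directly, overriding its dependence on valve_cmd.
Substituting into the mix_ratio equation gives mix_ratio = -2*bias - 9.
Substituting into the level equation gives level = -4*bias - 13.
Linear in bias, so extremes are at the endpoints: bias = 1 gives level = -17; bias = 9 gives level = -49.

-49 to -17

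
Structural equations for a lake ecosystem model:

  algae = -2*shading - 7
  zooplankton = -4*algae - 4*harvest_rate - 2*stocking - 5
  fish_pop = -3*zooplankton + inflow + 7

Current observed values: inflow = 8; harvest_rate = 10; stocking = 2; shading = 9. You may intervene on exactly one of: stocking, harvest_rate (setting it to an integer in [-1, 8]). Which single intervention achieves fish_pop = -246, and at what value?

set harvest_rate = 1

Intervening on stocking: fish_pop = 6*stocking - 150. Reaching -246 requires stocking = -16, outside [-1, 8].
Intervening on harvest_rate: with other inputs at their observed values, fish_pop = 12*harvest_rate - 258. Solving for -246 gives harvest_rate = 1, within [-1, 8].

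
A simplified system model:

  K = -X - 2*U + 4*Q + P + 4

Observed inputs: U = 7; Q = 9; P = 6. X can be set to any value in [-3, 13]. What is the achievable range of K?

19 to 35

Substituting into the K equation gives K = -X + 32.
Linear in X, so extremes are at the endpoints: X = -3 gives K = 35; X = 13 gives K = 19.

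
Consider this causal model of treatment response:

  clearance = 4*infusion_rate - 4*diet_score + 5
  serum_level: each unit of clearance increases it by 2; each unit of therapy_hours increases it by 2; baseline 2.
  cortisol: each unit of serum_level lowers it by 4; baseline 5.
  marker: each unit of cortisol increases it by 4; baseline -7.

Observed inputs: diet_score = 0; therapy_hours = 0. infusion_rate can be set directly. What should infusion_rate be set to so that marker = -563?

infusion_rate = 3

Substituting into the clearance equation gives clearance = 4*infusion_rate + 5.
serum_level becomes 8*infusion_rate + 12.
Substituting into the cortisol equation gives cortisol = -32*infusion_rate - 43.
This gives marker = -128*infusion_rate - 179.
Solve -128*infusion_rate - 179 = -563: infusion_rate = (-563 + 179) / -128 = 3.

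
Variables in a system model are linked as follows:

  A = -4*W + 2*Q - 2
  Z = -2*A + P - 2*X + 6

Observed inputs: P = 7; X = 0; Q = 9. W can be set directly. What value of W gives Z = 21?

W = 5

Substituting into the A equation gives A = -4*W + 16.
Substituting into the Z equation gives Z = 8*W - 19.
Solve 8*W - 19 = 21: W = (21 + 19) / 8 = 5.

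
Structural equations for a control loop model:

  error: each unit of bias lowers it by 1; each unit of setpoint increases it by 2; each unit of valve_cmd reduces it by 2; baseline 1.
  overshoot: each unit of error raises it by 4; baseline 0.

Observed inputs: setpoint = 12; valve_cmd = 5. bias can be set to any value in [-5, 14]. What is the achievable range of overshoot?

4 to 80

Substituting into the error equation gives error = -bias + 15.
Substituting into the overshoot equation gives overshoot = -4*bias + 60.
Linear in bias, so extremes are at the endpoints: bias = -5 gives overshoot = 80; bias = 14 gives overshoot = 4.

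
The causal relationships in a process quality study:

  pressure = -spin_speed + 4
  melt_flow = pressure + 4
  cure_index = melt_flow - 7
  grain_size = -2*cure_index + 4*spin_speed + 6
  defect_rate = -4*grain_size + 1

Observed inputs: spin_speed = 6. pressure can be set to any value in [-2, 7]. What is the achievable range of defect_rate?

Intervening on pressure fixes its value directly, overriding its dependence on spin_speed.
Substituting into the cure_index equation gives cure_index = pressure - 3.
grain_size becomes -2*pressure + 36.
This gives defect_rate = 8*pressure - 143.
Linear in pressure, so extremes are at the endpoints: pressure = -2 gives defect_rate = -159; pressure = 7 gives defect_rate = -87.

-159 to -87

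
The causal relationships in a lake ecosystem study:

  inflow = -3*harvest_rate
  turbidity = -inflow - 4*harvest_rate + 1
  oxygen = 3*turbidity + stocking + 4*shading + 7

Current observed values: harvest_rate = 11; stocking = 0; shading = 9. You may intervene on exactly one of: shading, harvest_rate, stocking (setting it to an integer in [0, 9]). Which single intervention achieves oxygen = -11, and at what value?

Intervening on shading: with other inputs at their observed values, oxygen = 4*shading - 23. Solving for -11 gives shading = 3, within [0, 9].
Intervening on harvest_rate: oxygen = -3*harvest_rate + 46. Reaching -11 requires harvest_rate = 19, outside [0, 9].
Intervening on stocking: oxygen = stocking + 13. Reaching -11 requires stocking = -24, outside [0, 9].

set shading = 3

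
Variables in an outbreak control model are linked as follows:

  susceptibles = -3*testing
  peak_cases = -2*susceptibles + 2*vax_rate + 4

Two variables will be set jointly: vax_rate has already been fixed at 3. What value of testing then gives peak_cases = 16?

testing = 1

With vax_rate held at 3:
Substituting into the peak_cases equation gives peak_cases = 6*testing + 10.
Solve 6*testing + 10 = 16: testing = (16 - 10) / 6 = 1.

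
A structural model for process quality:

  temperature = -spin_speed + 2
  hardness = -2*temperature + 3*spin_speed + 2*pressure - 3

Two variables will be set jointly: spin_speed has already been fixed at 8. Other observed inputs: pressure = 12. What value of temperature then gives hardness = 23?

temperature = 11

With spin_speed held at 8:
Intervening on temperature fixes its value directly, overriding its dependence on spin_speed.
Substituting into the hardness equation gives hardness = -2*temperature + 45.
Solve -2*temperature + 45 = 23: temperature = (23 - 45) / -2 = 11.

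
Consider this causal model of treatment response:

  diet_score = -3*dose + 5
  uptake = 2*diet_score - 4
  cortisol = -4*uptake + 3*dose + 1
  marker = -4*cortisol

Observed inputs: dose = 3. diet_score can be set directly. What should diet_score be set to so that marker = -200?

Intervening on diet_score fixes its value directly, overriding its dependence on dose.
Substituting into the cortisol equation gives cortisol = -8*diet_score + 26.
So marker = 32*diet_score - 104.
Solve 32*diet_score - 104 = -200: diet_score = (-200 + 104) / 32 = -3.

diet_score = -3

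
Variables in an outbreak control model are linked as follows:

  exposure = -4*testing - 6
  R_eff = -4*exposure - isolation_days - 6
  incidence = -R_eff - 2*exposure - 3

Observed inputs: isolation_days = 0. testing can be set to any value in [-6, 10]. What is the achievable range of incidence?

Substituting into the R_eff equation gives R_eff = 16*testing + 18.
This gives incidence = -8*testing - 9.
Linear in testing, so extremes are at the endpoints: testing = -6 gives incidence = 39; testing = 10 gives incidence = -89.

-89 to 39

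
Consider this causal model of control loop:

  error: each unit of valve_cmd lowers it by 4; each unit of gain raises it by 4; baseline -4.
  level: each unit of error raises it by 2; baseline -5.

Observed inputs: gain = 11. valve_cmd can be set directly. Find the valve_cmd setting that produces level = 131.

valve_cmd = -7

Substituting into the error equation gives error = -4*valve_cmd + 40.
Substituting into the level equation gives level = -8*valve_cmd + 75.
Solve -8*valve_cmd + 75 = 131: valve_cmd = (131 - 75) / -8 = -7.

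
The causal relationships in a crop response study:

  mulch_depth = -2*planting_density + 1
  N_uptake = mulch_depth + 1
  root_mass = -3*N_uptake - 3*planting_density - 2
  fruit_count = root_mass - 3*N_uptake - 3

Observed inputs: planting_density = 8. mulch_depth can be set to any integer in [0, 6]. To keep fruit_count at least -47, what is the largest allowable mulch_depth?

mulch_depth = 2

Intervening on mulch_depth fixes its value directly, overriding its dependence on planting_density.
Substituting into the root_mass equation gives root_mass = -3*mulch_depth - 29.
This gives fruit_count = -6*mulch_depth - 35.
Require -6*mulch_depth - 35 ≥ -47, so mulch_depth ≤ 2.
The largest integer in [0, 6] satisfying this is 2.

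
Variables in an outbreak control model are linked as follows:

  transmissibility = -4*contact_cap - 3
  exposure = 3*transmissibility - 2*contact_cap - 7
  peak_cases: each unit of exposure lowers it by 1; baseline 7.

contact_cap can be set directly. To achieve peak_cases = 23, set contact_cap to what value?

Substituting into the exposure equation gives exposure = -14*contact_cap - 16.
So peak_cases = 14*contact_cap + 23.
Solve 14*contact_cap + 23 = 23: contact_cap = (23 - 23) / 14 = 0.

contact_cap = 0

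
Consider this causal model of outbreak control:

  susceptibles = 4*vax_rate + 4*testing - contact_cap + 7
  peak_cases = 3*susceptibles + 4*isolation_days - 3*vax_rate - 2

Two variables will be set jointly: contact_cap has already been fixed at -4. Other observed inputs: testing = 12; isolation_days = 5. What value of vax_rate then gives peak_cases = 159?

vax_rate = -4

With contact_cap held at -4:
Substituting into the susceptibles equation gives susceptibles = 4*vax_rate + 59.
peak_cases becomes 9*vax_rate + 195.
Solve 9*vax_rate + 195 = 159: vax_rate = (159 - 195) / 9 = -4.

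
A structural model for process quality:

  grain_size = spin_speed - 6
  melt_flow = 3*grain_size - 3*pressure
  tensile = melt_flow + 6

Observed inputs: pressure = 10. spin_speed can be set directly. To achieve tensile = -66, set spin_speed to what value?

spin_speed = -8

Substituting into the melt_flow equation gives melt_flow = 3*spin_speed - 48.
Substituting into the tensile equation gives tensile = 3*spin_speed - 42.
Solve 3*spin_speed - 42 = -66: spin_speed = (-66 + 42) / 3 = -8.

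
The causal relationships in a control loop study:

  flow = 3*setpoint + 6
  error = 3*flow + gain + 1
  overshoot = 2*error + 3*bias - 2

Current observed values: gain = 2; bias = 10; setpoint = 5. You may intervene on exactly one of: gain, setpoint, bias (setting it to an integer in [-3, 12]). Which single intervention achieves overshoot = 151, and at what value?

Intervening on gain: overshoot = 2*gain + 156. Reaching 151 requires gain = -5/2, not an integer.
Intervening on setpoint: overshoot = 18*setpoint + 70. Reaching 151 requires setpoint = 9/2, not an integer.
Intervening on bias: with other inputs at their observed values, overshoot = 3*bias + 130. Solving for 151 gives bias = 7, within [-3, 12].

set bias = 7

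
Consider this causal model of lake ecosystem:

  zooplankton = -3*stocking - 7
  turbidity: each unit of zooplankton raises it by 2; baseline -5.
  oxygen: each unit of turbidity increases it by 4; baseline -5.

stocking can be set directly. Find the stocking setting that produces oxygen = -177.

stocking = 4

Substituting into the turbidity equation gives turbidity = -6*stocking - 19.
Substituting into the oxygen equation gives oxygen = -24*stocking - 81.
Solve -24*stocking - 81 = -177: stocking = (-177 + 81) / -24 = 4.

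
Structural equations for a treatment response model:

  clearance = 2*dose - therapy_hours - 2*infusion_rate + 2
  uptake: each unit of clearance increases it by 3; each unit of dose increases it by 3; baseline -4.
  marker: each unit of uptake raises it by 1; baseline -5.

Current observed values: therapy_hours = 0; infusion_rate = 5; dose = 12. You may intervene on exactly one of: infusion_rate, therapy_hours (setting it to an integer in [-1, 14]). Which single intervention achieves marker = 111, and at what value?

set infusion_rate = -1

Intervening on infusion_rate: with other inputs at their observed values, marker = -6*infusion_rate + 105. Solving for 111 gives infusion_rate = -1, within [-1, 14].
Intervening on therapy_hours: marker = -3*therapy_hours + 75. Reaching 111 requires therapy_hours = -12, outside [-1, 14].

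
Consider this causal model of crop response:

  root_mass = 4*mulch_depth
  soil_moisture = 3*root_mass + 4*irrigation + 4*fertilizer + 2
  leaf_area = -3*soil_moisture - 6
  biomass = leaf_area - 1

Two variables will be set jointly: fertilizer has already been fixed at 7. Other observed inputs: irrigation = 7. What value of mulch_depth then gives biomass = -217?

With fertilizer held at 7:
Substituting into the soil_moisture equation gives soil_moisture = 12*mulch_depth + 58.
Substituting into the leaf_area equation gives leaf_area = -36*mulch_depth - 180.
biomass becomes -36*mulch_depth - 181.
Solve -36*mulch_depth - 181 = -217: mulch_depth = (-217 + 181) / -36 = 1.

mulch_depth = 1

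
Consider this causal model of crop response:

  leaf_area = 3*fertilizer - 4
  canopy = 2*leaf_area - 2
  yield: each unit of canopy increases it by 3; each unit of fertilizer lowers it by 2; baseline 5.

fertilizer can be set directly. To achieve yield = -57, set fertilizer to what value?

Substituting into the canopy equation gives canopy = 6*fertilizer - 10.
Substituting into the yield equation gives yield = 16*fertilizer - 25.
Solve 16*fertilizer - 25 = -57: fertilizer = (-57 + 25) / 16 = -2.

fertilizer = -2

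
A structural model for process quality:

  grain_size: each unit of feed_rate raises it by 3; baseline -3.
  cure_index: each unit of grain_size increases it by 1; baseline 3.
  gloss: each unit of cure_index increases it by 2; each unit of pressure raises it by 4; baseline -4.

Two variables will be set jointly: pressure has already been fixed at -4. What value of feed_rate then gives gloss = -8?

feed_rate = 2

With pressure held at -4:
Substituting into the cure_index equation gives cure_index = 3*feed_rate.
Substituting into the gloss equation gives gloss = 6*feed_rate - 20.
Solve 6*feed_rate - 20 = -8: feed_rate = (-8 + 20) / 6 = 2.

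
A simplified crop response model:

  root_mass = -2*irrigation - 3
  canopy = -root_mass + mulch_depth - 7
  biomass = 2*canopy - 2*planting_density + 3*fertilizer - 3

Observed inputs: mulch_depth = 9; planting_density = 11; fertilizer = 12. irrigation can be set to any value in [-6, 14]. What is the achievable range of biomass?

-3 to 77

Substituting into the canopy equation gives canopy = 2*irrigation + 5.
This gives biomass = 4*irrigation + 21.
Linear in irrigation, so extremes are at the endpoints: irrigation = -6 gives biomass = -3; irrigation = 14 gives biomass = 77.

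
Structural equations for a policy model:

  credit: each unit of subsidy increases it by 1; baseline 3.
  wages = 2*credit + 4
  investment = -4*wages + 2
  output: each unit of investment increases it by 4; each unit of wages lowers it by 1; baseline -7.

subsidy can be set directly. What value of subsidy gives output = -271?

subsidy = 3

Substituting into the wages equation gives wages = 2*subsidy + 10.
This gives investment = -8*subsidy - 38.
Substituting into the output equation gives output = -34*subsidy - 169.
Solve -34*subsidy - 169 = -271: subsidy = (-271 + 169) / -34 = 3.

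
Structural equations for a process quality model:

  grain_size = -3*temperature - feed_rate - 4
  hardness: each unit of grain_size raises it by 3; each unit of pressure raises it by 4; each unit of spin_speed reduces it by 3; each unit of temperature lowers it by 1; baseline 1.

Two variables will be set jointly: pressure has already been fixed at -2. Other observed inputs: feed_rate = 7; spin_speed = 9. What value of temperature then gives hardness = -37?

With pressure held at -2:
Substituting into the grain_size equation gives grain_size = -3*temperature - 11.
Substituting into the hardness equation gives hardness = -10*temperature - 67.
Solve -10*temperature - 67 = -37: temperature = (-37 + 67) / -10 = -3.

temperature = -3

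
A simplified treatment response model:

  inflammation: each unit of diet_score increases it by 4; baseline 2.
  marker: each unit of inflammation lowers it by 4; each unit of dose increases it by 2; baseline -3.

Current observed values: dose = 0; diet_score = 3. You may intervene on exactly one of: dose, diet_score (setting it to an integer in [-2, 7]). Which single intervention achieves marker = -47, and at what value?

Intervening on dose: with other inputs at their observed values, marker = 2*dose - 59. Solving for -47 gives dose = 6, within [-2, 7].
Intervening on diet_score: marker = -16*diet_score - 11. Reaching -47 requires diet_score = 9/4, not an integer.

set dose = 6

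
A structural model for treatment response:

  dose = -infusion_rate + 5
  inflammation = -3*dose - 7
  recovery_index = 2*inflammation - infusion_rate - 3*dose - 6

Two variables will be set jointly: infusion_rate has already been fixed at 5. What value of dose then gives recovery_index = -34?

dose = 1

With infusion_rate held at 5:
Intervening on dose fixes its value directly, overriding its dependence on infusion_rate.
Substituting into the recovery_index equation gives recovery_index = -9*dose - 25.
Solve -9*dose - 25 = -34: dose = (-34 + 25) / -9 = 1.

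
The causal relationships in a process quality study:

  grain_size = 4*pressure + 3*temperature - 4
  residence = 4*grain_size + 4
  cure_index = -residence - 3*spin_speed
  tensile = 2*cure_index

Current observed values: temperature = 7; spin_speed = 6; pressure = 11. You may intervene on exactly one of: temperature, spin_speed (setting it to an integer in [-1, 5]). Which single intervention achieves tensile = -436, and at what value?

set temperature = 3

Intervening on temperature: with other inputs at their observed values, tensile = -24*temperature - 364. Solving for -436 gives temperature = 3, within [-1, 5].
Intervening on spin_speed: tensile = -6*spin_speed - 496. Reaching -436 requires spin_speed = -10, outside [-1, 5].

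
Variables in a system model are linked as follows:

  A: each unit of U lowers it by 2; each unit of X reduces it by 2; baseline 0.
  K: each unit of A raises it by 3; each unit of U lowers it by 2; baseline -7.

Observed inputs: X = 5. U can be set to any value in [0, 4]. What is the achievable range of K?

Substituting into the A equation gives A = -2*U - 10.
Substituting into the K equation gives K = -8*U - 37.
Linear in U, so extremes are at the endpoints: U = 0 gives K = -37; U = 4 gives K = -69.

-69 to -37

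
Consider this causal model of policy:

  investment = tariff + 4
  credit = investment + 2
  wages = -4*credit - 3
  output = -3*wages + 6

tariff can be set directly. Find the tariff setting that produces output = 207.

Substituting into the credit equation gives credit = tariff + 6.
wages becomes -4*tariff - 27.
Substituting into the output equation gives output = 12*tariff + 87.
Solve 12*tariff + 87 = 207: tariff = (207 - 87) / 12 = 10.

tariff = 10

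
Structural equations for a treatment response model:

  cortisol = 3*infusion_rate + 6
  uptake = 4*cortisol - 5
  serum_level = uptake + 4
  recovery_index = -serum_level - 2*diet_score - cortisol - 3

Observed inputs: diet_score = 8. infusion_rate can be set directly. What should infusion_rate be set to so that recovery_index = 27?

Substituting into the uptake equation gives uptake = 12*infusion_rate + 19.
So serum_level = 12*infusion_rate + 23.
Substituting into the recovery_index equation gives recovery_index = -15*infusion_rate - 48.
Solve -15*infusion_rate - 48 = 27: infusion_rate = (27 + 48) / -15 = -5.

infusion_rate = -5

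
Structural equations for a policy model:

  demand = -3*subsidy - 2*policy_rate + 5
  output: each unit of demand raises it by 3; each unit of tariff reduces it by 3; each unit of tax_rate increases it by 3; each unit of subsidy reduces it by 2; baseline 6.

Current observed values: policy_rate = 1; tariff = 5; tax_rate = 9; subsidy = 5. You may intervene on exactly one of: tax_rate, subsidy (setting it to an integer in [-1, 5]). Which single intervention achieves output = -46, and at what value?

set tax_rate = 3

Intervening on tax_rate: with other inputs at their observed values, output = 3*tax_rate - 55. Solving for -46 gives tax_rate = 3, within [-1, 5].
Intervening on subsidy: output = -11*subsidy + 27. Reaching -46 requires subsidy = 73/11, not an integer.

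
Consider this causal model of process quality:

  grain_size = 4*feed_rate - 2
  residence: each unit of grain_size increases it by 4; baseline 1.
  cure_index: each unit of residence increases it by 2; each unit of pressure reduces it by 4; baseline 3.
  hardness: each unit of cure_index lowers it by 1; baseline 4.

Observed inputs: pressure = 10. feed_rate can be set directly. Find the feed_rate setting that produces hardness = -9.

Substituting into the residence equation gives residence = 16*feed_rate - 7.
So cure_index = 32*feed_rate - 51.
Substituting into the hardness equation gives hardness = -32*feed_rate + 55.
Solve -32*feed_rate + 55 = -9: feed_rate = (-9 - 55) / -32 = 2.

feed_rate = 2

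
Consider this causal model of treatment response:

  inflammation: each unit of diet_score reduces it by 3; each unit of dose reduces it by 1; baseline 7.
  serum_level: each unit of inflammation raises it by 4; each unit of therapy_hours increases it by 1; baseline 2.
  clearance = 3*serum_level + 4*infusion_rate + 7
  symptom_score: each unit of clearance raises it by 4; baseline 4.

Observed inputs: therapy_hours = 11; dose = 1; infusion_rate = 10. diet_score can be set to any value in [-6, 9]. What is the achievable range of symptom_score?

Substituting into the inflammation equation gives inflammation = -3*diet_score + 6.
This gives serum_level = -12*diet_score + 37.
This gives clearance = -36*diet_score + 158.
So symptom_score = -144*diet_score + 636.
Linear in diet_score, so extremes are at the endpoints: diet_score = -6 gives symptom_score = 1500; diet_score = 9 gives symptom_score = -660.

-660 to 1500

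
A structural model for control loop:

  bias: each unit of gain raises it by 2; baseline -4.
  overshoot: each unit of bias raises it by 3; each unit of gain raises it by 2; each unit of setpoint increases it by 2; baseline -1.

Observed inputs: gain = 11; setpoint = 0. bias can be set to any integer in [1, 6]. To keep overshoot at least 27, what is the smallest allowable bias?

Intervening on bias fixes its value directly, overriding its dependence on gain.
Substituting into the overshoot equation gives overshoot = 3*bias + 21.
Require 3*bias + 21 ≥ 27, so bias ≥ 2.
The smallest integer in [1, 6] satisfying this is 2.

bias = 2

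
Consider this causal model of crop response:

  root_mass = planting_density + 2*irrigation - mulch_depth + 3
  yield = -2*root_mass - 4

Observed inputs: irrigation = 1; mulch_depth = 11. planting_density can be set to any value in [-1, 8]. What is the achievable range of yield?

Substituting into the root_mass equation gives root_mass = planting_density - 6.
Substituting into the yield equation gives yield = -2*planting_density + 8.
Linear in planting_density, so extremes are at the endpoints: planting_density = -1 gives yield = 10; planting_density = 8 gives yield = -8.

-8 to 10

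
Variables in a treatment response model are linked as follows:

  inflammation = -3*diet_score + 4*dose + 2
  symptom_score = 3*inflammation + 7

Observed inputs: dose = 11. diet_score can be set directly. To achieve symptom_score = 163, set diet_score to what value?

Substituting into the inflammation equation gives inflammation = -3*diet_score + 46.
So symptom_score = -9*diet_score + 145.
Solve -9*diet_score + 145 = 163: diet_score = (163 - 145) / -9 = -2.

diet_score = -2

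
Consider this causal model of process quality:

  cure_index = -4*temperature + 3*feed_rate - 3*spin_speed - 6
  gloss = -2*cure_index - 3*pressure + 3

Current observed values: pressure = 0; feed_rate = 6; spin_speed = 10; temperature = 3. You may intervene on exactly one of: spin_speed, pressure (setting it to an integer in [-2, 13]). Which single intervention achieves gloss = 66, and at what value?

set pressure = -1

Intervening on spin_speed: gloss = 6*spin_speed + 3. Reaching 66 requires spin_speed = 21/2, not an integer.
Intervening on pressure: with other inputs at their observed values, gloss = -3*pressure + 63. Solving for 66 gives pressure = -1, within [-2, 13].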